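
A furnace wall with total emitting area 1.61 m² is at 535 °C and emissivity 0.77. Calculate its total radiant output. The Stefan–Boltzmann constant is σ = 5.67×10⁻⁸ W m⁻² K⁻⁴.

535 °C = 808 K.
P = εσAT⁴ = 0.77 × 5.67×10⁻⁸ × 1.61 × (808)⁴ = 0.77 × 5.67×10⁻⁸ × 1.61 × 4.26×10^11.
P = 30000 W.

P ≈ 30000 W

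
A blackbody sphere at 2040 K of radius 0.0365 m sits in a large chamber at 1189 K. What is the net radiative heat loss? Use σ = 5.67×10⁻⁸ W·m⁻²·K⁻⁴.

A = 4πr² = 4π × (0.0365)² = 0.0167 m².
Q = σA(T⁴ − T_s⁴). T⁴ − T_s⁴ = (2040)⁴ − (1189)⁴ = 1.73×10^13 − 2.00×10^12 = 1.53×10^13 K⁴.
Q = 5.67×10⁻⁸ × 0.0167 × 1.53×10^13 = 14500 W.

Q ≈ 14500 W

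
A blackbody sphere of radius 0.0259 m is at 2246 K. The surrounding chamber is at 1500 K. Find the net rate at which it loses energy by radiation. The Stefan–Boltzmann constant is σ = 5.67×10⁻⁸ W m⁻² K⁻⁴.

Q ≈ 9740 W

A = 4πr² = 4π × (0.0259)² = 8.43×10^-3 m².
Q = σA(T⁴ − T_s⁴). T⁴ − T_s⁴ = (2246)⁴ − (1500)⁴ = 2.54×10^13 − 5.06×10^12 = 2.04×10^13 K⁴.
Q = 5.67×10⁻⁸ × 8.43×10^-3 × 2.04×10^13 = 9740 W.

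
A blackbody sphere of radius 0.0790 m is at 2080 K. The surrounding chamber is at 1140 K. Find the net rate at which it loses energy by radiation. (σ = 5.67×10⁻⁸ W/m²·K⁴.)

A = 4πr² = 4π × (0.0790)² = 0.0784 m².
Q = σA(T⁴ − T_s⁴). T⁴ − T_s⁴ = (2080)⁴ − (1140)⁴ = 1.87×10^13 − 1.69×10^12 = 1.70×10^13 K⁴.
Q = 5.67×10⁻⁸ × 0.0784 × 1.70×10^13 = 75700 W.

Q ≈ 75700 W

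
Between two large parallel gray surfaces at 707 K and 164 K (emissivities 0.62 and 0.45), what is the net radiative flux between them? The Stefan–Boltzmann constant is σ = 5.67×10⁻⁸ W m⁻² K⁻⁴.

q ≈ 4980 W/m²

For two large parallel gray plates, q = σ(T₁⁴ − T₂⁴) / (1/ε₁ + 1/ε₂ − 1).
1/ε₁ + 1/ε₂ − 1 = 1/0.62 + 1/0.45 − 1 = 2.835.
T₁⁴ − T₂⁴ = 2.50×10^11 − 7.23×10^8 = 2.49×10^11 K⁴.
q = 5.67×10⁻⁸ × 2.49×10^11 / 2.835 = 4980 W/m².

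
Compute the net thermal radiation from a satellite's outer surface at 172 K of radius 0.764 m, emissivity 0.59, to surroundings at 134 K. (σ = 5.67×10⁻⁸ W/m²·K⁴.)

A = 4πr² = 4π × (0.764)² = 7.33 m².
Q = εσA(T⁴ − T_s⁴). T⁴ − T_s⁴ = (172)⁴ − (134)⁴ = 8.75×10^8 − 3.22×10^8 = 5.53×10^8 K⁴.
Q = 0.59 × 5.67×10⁻⁸ × 7.33 × 5.53×10^8 = 136 W.

Q ≈ 136 W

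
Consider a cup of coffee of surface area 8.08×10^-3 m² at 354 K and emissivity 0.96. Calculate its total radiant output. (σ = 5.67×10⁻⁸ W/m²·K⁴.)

P ≈ 6.91 W

Stefan–Boltzmann: P = εσAT⁴ = 0.96 × 5.67×10⁻⁸ × 8.08×10^-3 × (354)⁴ = 0.96 × 5.67×10⁻⁸ × 8.08×10^-3 × 1.57×10^10.
P = 6.91 W.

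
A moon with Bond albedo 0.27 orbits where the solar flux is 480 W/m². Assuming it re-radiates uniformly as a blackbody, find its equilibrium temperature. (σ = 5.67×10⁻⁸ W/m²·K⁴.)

Power absorbed = (1−a)S·πR²; power emitted = 4πR²σT⁴. Equating and cancelling πR²:
T = ((1−a)S / 4σ)^(1/4) = (350 / (4 × 5.67×10⁻⁸))^(1/4) = (1.54×10^9)^(1/4).
T = 198 K.

T ≈ 198 K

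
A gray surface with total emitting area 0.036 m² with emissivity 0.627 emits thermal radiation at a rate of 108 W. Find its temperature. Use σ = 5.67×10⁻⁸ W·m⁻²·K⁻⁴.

T ≈ 539 K

From P = εσAT⁴, T = (P / εσA)^(1/4) = (108 / (0.627 × 5.67×10⁻⁸ × 0.0360))^(1/4).
T = (8.44×10^10)^(1/4) = 539 K.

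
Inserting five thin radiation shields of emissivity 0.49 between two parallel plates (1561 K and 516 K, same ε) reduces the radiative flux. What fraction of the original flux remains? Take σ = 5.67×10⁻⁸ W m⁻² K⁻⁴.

ratio ≈ 0.167

With N identical shields there are N+1 = 6 gaps in series, each with the same radiative resistance, so the flux falls to 1/(N+1) of its unshielded value.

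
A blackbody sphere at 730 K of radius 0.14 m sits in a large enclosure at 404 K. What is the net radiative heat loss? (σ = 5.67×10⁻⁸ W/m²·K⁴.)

Q ≈ 3590 W

A = 4πr² = 4π × (0.14)² = 0.246 m².
Q = σA(T⁴ − T_s⁴). T⁴ − T_s⁴ = (730)⁴ − (404)⁴ = 2.84×10^11 − 2.66×10^10 = 2.57×10^11 K⁴.
Q = 5.67×10⁻⁸ × 0.246 × 2.57×10^11 = 3590 W.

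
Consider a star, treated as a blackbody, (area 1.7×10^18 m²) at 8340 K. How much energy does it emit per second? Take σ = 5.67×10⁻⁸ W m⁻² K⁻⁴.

P ≈ 4.66×10^26 W

P = σAT⁴ = 5.67×10⁻⁸ × 1.70×10^18 × (8340)⁴ = 5.67×10⁻⁸ × 1.70×10^18 × 4.84×10^15.
P = 4.66×10^26 W.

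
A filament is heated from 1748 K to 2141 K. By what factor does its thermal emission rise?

P ∝ T⁴, so the ratio is (2141/1748)⁴ = (1.225)⁴ = 2.25.

ratio ≈ 2.25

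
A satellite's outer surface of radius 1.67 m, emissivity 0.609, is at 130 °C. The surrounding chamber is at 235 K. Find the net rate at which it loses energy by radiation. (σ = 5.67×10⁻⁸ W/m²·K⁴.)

Q ≈ 28200 W

A = 4πr² = 4π × (1.67)² = 35.0 m².
Convert: 130 °C = 403 K.
Q = εσA(T⁴ − T_s⁴). T⁴ − T_s⁴ = (403)⁴ − (235)⁴ = 2.64×10^10 − 3.05×10^9 = 2.33×10^10 K⁴.
Q = 0.609 × 5.67×10⁻⁸ × 35.0 × 2.33×10^10 = 28200 W.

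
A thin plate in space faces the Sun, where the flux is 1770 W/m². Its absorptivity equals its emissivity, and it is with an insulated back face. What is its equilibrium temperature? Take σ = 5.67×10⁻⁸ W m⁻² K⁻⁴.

Absorbed flux αS = emitted flux εσT⁴ (one radiating face); with α = ε, T = (S/σ)^(1/4).
T = (1770 / 5.67×10⁻⁸)^(1/4) = (3.12×10^10)^(1/4).
T = 420 K.

T ≈ 420 K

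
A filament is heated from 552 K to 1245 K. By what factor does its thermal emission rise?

ratio ≈ 25.9

P ∝ T⁴, so the ratio is (1245/552)⁴ = (2.255)⁴ = 25.9.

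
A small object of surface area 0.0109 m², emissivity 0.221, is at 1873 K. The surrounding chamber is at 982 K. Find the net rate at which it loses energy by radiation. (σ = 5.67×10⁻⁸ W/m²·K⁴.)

Q = εσA(T⁴ − T_s⁴). T⁴ − T_s⁴ = (1873)⁴ − (982)⁴ = 1.23×10^13 − 9.30×10^11 = 1.14×10^13 K⁴.
Q = 0.221 × 5.67×10⁻⁸ × 0.0109 × 1.14×10^13 = 1550 W.

Q ≈ 1550 W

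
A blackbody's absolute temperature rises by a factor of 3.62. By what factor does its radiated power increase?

P ∝ T⁴, so the power scales as (3.62)⁴ = 172.

factor ≈ 172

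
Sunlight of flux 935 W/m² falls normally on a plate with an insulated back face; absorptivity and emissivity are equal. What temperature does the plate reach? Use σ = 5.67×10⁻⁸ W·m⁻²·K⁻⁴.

Absorbed flux αS = emitted flux εσT⁴ (one radiating face); with α = ε, T = (S/σ)^(1/4).
T = (935 / 5.67×10⁻⁸)^(1/4) = (1.65×10^10)^(1/4).
T = 358 K.

T ≈ 358 K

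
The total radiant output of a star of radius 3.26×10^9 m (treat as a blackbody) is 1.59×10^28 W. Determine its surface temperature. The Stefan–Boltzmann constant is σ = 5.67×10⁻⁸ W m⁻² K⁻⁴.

A = 4πr² = 4π × (3.26×10^9)² = 1.34×10^20 m².
From P = σAT⁴, T = (P / σA)^(1/4) = (1.59×10^28 / (5.67×10⁻⁸ × 1.34×10^20))^(1/4).
T = (2.10×10^15)^(1/4) = 6770 K.

T ≈ 6770 K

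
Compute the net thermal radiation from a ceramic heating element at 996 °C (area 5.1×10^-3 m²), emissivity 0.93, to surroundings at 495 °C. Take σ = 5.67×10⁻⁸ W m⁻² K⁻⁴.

Q ≈ 604 W

Convert: 996 °C = 1269 K; 495 °C = 768 K.
Q = εσA(T⁴ − T_s⁴). T⁴ − T_s⁴ = (1269)⁴ − (768)⁴ = 2.59×10^12 − 3.48×10^11 = 2.25×10^12 K⁴.
Q = 0.93 × 5.67×10⁻⁸ × 5.10×10^-3 × 2.25×10^12 = 604 W.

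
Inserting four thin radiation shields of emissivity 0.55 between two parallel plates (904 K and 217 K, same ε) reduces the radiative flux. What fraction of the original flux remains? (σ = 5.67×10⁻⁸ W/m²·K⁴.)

ratio ≈ 0.200

With N identical shields there are N+1 = 5 gaps in series, each with the same radiative resistance, so the flux falls to 1/(N+1) of its unshielded value.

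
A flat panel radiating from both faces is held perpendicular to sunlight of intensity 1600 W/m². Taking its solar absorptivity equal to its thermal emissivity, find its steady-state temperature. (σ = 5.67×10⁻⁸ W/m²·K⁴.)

T ≈ 345 K

Absorbed flux αS = emitted flux 2εσT⁴ per unit area; with α = ε this gives T = (S/2σ)^(1/4).
T = (1600 / (2 × 5.67×10⁻⁸))^(1/4) = (1.41×10^10)^(1/4).
T = 345 K.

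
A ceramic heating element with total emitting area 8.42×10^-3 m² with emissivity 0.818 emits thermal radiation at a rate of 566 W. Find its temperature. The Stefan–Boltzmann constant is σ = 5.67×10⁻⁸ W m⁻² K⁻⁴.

From P = εσAT⁴, T = (P / εσA)^(1/4) = (566 / (0.818 × 5.67×10⁻⁸ × 8.42×10^-3))^(1/4).
T = (1.45×10^12)^(1/4) = 1100 K.

T ≈ 1100 K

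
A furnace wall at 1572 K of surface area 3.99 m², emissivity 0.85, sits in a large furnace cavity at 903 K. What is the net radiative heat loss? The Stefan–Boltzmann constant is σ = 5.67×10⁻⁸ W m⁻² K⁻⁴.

Q ≈ 1.05×10^6 W

Q = εσA(T⁴ − T_s⁴). T⁴ − T_s⁴ = (1572)⁴ − (903)⁴ = 6.11×10^12 − 6.65×10^11 = 5.44×10^12 K⁴.
Q = 0.85 × 5.67×10⁻⁸ × 3.99 × 5.44×10^12 = 1.05×10^6 W.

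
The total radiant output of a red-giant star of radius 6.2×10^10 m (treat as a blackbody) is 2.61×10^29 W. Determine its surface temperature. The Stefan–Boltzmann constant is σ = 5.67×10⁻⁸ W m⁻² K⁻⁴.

A = 4πr² = 4π × (6.2×10^10)² = 4.83×10^22 m².
From P = σAT⁴, T = (P / σA)^(1/4) = (2.61×10^29 / (5.67×10⁻⁸ × 4.83×10^22))^(1/4).
T = (9.53×10^13)^(1/4) = 3120 K.

T ≈ 3120 K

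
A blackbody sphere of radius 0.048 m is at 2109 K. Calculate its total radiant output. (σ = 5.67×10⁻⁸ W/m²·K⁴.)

A = 4πr² = 4π × (0.048)² = 0.0290 m².
P = σAT⁴ = 5.67×10⁻⁸ × 0.0290 × (2109)⁴ = 5.67×10⁻⁸ × 0.0290 × 1.98×10^13.
P = 32500 W.

P ≈ 32500 W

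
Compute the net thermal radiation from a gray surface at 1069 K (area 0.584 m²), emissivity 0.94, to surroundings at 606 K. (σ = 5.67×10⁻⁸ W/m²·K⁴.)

Q = εσA(T⁴ − T_s⁴). T⁴ − T_s⁴ = (1069)⁴ − (606)⁴ = 1.31×10^12 − 1.35×10^11 = 1.17×10^12 K⁴.
Q = 0.94 × 5.67×10⁻⁸ × 0.584 × 1.17×10^12 = 36400 W.

Q ≈ 36400 W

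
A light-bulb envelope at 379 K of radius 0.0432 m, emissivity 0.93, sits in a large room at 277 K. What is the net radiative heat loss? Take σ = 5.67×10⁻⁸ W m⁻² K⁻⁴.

Q ≈ 18.2 W

A = 4πr² = 4π × (0.0432)² = 0.0235 m².
Q = εσA(T⁴ − T_s⁴). T⁴ − T_s⁴ = (379)⁴ − (277)⁴ = 2.06×10^10 − 5.89×10^9 = 1.47×10^10 K⁴.
Q = 0.93 × 5.67×10⁻⁸ × 0.0235 × 1.47×10^10 = 18.2 W.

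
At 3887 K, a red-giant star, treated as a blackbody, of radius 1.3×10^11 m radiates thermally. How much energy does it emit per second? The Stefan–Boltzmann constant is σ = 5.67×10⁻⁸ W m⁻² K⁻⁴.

A = 4πr² = 4π × (1.3×10^11)² = 2.12×10^23 m².
P = σAT⁴ = 5.67×10⁻⁸ × 2.12×10^23 × (3887)⁴ = 5.67×10⁻⁸ × 2.12×10^23 × 2.28×10^14.
P = 2.75×10^30 W.

P ≈ 2.75×10^30 W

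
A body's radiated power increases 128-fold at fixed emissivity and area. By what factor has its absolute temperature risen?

factor ≈ 3.36

P ∝ T⁴ ⇒ T ∝ P^(1/4), so T scales by (128)^(1/4) = 3.36.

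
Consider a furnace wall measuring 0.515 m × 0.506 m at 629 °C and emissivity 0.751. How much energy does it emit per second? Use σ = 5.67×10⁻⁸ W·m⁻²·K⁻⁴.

A = 0.515 × 0.506 = 0.261 m².
629 °C = 902 K.
Stefan–Boltzmann: P = εσAT⁴ = 0.751 × 5.67×10⁻⁸ × 0.261 × (902)⁴ = 0.751 × 5.67×10⁻⁸ × 0.261 × 6.62×10^11.
P = 7350 W.

P ≈ 7350 W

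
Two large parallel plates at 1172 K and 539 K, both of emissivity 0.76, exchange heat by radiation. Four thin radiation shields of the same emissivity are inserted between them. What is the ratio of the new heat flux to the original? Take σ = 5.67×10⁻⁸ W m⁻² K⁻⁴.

With N identical shields there are N+1 = 5 gaps in series, each with the same radiative resistance, so the flux falls to 1/(N+1) of its unshielded value.

ratio ≈ 0.200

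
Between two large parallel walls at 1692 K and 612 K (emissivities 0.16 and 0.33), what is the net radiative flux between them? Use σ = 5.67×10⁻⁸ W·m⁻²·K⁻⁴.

For two large parallel gray plates, q = σ(T₁⁴ − T₂⁴) / (1/ε₁ + 1/ε₂ − 1).
1/ε₁ + 1/ε₂ − 1 = 1/0.16 + 1/0.33 − 1 = 8.280.
T₁⁴ − T₂⁴ = 8.20×10^12 − 1.40×10^11 = 8.06×10^12 K⁴.
q = 5.67×10⁻⁸ × 8.06×10^12 / 8.280 = 55200 W/m².

q ≈ 55200 W/m²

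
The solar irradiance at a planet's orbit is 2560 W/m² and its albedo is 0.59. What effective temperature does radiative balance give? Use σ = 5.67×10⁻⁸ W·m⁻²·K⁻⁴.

T ≈ 261 K

Power absorbed = (1−a)S·πR²; power emitted = 4πR²σT⁴. Equating and cancelling πR²:
T = ((1−a)S / 4σ)^(1/4) = (1050 / (4 × 5.67×10⁻⁸))^(1/4) = (4.63×10^9)^(1/4).
T = 261 K.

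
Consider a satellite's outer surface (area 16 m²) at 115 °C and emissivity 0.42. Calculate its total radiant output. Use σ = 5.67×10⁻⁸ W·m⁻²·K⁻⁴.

P ≈ 8640 W

115 °C = 388 K.
Stefan–Boltzmann: P = εσAT⁴ = 0.42 × 5.67×10⁻⁸ × 16.0 × (388)⁴ = 0.42 × 5.67×10⁻⁸ × 16.0 × 2.27×10^10.
P = 8640 W.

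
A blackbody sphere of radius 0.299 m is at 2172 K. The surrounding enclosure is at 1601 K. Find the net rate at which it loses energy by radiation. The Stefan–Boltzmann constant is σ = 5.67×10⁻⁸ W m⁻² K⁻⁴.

A = 4πr² = 4π × (0.299)² = 1.12 m².
Q = σA(T⁴ − T_s⁴). T⁴ − T_s⁴ = (2172)⁴ − (1601)⁴ = 2.23×10^13 − 6.57×10^12 = 1.57×10^13 K⁴.
Q = 5.67×10⁻⁸ × 1.12 × 1.57×10^13 = 9.99×10^5 W.

Q ≈ 9.99×10^5 W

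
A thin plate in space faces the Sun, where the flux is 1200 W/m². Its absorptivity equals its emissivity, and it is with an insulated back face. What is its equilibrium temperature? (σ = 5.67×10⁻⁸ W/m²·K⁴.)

T ≈ 381 K

Absorbed flux αS = emitted flux εσT⁴ (one radiating face); with α = ε, T = (S/σ)^(1/4).
T = (1200 / 5.67×10⁻⁸)^(1/4) = (2.12×10^10)^(1/4).
T = 381 K.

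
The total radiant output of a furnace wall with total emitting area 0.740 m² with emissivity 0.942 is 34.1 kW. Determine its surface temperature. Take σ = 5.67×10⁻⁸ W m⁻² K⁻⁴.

T ≈ 964 K

From P = εσAT⁴, T = (P / εσA)^(1/4) = (34100 / (0.942 × 5.67×10⁻⁸ × 0.740))^(1/4).
T = (8.63×10^11)^(1/4) = 964 K.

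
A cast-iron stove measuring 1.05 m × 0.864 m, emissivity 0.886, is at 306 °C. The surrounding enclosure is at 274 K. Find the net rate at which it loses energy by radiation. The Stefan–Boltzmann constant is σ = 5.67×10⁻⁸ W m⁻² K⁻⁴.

Q ≈ 4870 W

A = 1.05 × 0.864 = 0.907 m².
Convert: 306 °C = 579 K.
Q = εσA(T⁴ − T_s⁴). T⁴ − T_s⁴ = (579)⁴ − (274)⁴ = 1.12×10^11 − 5.64×10^9 = 1.07×10^11 K⁴.
Q = 0.886 × 5.67×10⁻⁸ × 0.907 × 1.07×10^11 = 4870 W.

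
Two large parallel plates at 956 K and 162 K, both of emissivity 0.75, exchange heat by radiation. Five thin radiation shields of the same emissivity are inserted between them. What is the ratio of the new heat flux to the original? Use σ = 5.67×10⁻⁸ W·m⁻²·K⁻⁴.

ratio ≈ 0.167

With N identical shields there are N+1 = 6 gaps in series, each with the same radiative resistance, so the flux falls to 1/(N+1) of its unshielded value.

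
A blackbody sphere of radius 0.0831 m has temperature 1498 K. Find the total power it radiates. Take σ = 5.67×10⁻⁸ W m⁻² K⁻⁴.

P ≈ 24800 W

A = 4πr² = 4π × (0.0831)² = 0.0868 m².
P = σAT⁴ = 5.67×10⁻⁸ × 0.0868 × (1498)⁴ = 5.67×10⁻⁸ × 0.0868 × 5.04×10^12.
P = 24800 W.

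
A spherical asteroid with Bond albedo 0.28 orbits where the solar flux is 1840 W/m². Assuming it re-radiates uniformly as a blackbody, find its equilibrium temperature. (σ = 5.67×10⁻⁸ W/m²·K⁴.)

Power absorbed = (1−a)S·πR²; power emitted = 4πR²σT⁴. Equating and cancelling πR²:
T = ((1−a)S / 4σ)^(1/4) = (1320 / (4 × 5.67×10⁻⁸))^(1/4) = (5.84×10^9)^(1/4).
T = 276 K.

T ≈ 276 K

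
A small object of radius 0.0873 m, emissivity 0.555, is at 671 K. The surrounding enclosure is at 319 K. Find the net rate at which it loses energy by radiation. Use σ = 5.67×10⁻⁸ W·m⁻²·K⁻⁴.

Q ≈ 580 W

A = 4πr² = 4π × (0.0873)² = 0.0958 m².
Q = εσA(T⁴ − T_s⁴). T⁴ − T_s⁴ = (671)⁴ − (319)⁴ = 2.03×10^11 − 1.04×10^10 = 1.92×10^11 K⁴.
Q = 0.555 × 5.67×10⁻⁸ × 0.0958 × 1.92×10^11 = 580 W.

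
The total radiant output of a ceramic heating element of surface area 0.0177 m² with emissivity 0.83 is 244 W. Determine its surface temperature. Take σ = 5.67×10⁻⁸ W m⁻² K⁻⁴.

From P = εσAT⁴, T = (P / εσA)^(1/4) = (244 / (0.83 × 5.67×10⁻⁸ × 0.0177))^(1/4).
T = (2.93×10^11)^(1/4) = 736 K.

T ≈ 736 K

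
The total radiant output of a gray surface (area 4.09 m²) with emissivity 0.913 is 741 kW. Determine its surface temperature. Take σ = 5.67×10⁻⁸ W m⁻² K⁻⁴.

T ≈ 1370 K

From P = εσAT⁴, T = (P / εσA)^(1/4) = (7.41×10^5 / (0.913 × 5.67×10⁻⁸ × 4.09))^(1/4).
T = (3.50×10^12)^(1/4) = 1370 K.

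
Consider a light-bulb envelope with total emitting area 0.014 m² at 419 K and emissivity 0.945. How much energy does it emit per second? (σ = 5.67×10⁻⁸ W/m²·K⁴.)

P ≈ 23.1 W

Stefan–Boltzmann: P = εσAT⁴ = 0.945 × 5.67×10⁻⁸ × 0.0140 × (419)⁴ = 0.945 × 5.67×10⁻⁸ × 0.0140 × 3.08×10^10.
P = 23.1 W.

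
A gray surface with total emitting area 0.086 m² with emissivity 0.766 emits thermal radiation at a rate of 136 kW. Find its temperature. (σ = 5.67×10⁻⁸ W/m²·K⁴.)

From P = εσAT⁴, T = (P / εσA)^(1/4) = (1.36×10^5 / (0.766 × 5.67×10⁻⁸ × 0.0860))^(1/4).
T = (3.64×10^13)^(1/4) = 2460 K.

T ≈ 2460 K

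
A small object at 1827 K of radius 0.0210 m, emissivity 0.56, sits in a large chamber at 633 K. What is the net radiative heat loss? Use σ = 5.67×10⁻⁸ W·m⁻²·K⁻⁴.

Q ≈ 1930 W

A = 4πr² = 4π × (0.0210)² = 5.54×10^-3 m².
Q = εσA(T⁴ − T_s⁴). T⁴ − T_s⁴ = (1827)⁴ − (633)⁴ = 1.11×10^13 − 1.61×10^11 = 1.10×10^13 K⁴.
Q = 0.56 × 5.67×10⁻⁸ × 5.54×10^-3 × 1.10×10^13 = 1930 W.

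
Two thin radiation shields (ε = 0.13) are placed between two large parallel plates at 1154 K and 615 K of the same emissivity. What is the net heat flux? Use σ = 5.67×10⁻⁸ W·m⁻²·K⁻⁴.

Each of the 3 gaps contributes resistance (2/ε − 1) = 2/0.13 − 1 = 14.38; total = 43.15.
q = σ(T₁⁴ − T₂⁴) / 43.15 = 5.67×10⁻⁸ × 1.63×10^12 / 43.15 = 2140 W/m².

q ≈ 2140 W/m²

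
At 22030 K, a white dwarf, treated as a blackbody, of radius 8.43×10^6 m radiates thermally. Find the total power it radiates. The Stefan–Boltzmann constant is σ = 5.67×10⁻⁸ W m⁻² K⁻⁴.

P ≈ 1.19×10^25 W

A = 4πr² = 4π × (8.43×10^6)² = 8.93×10^14 m².
P = σAT⁴ = 5.67×10⁻⁸ × 8.93×10^14 × (22030)⁴ = 5.67×10⁻⁸ × 8.93×10^14 × 2.36×10^17.
P = 1.19×10^25 W.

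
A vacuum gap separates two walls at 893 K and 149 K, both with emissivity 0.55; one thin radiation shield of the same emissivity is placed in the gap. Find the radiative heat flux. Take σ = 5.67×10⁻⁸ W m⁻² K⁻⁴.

q ≈ 6830 W/m²

Each of the 2 gaps contributes resistance (2/ε − 1) = 2/0.55 − 1 = 2.636; total = 5.273.
q = σ(T₁⁴ − T₂⁴) / 5.273 = 5.67×10⁻⁸ × 6.35×10^11 / 5.273 = 6830 W/m².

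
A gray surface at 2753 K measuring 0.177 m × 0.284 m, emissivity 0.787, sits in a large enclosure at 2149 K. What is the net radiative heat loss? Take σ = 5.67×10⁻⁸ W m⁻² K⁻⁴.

A = 0.177 × 0.284 = 0.0503 m².
Q = εσA(T⁴ − T_s⁴). T⁴ − T_s⁴ = (2753)⁴ − (2149)⁴ = 5.74×10^13 − 2.13×10^13 = 3.61×10^13 K⁴.
Q = 0.787 × 5.67×10⁻⁸ × 0.0503 × 3.61×10^13 = 81000 W.

Q ≈ 81000 W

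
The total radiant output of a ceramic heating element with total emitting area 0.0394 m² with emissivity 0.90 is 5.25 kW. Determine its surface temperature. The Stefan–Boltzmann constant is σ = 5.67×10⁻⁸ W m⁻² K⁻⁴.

From P = εσAT⁴, T = (P / εσA)^(1/4) = (5250 / (0.90 × 5.67×10⁻⁸ × 0.0394))^(1/4).
T = (2.61×10^12)^(1/4) = 1270 K.

T ≈ 1270 K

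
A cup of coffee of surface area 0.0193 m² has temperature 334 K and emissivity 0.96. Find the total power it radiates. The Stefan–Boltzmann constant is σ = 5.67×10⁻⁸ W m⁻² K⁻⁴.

P ≈ 13.1 W

Stefan–Boltzmann: P = εσAT⁴ = 0.96 × 5.67×10⁻⁸ × 0.0193 × (334)⁴ = 0.96 × 5.67×10⁻⁸ × 0.0193 × 1.24×10^10.
P = 13.1 W.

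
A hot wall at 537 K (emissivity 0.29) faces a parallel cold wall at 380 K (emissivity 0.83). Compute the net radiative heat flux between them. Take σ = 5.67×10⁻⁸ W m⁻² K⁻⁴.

For two large parallel gray plates, q = σ(T₁⁴ − T₂⁴) / (1/ε₁ + 1/ε₂ − 1).
1/ε₁ + 1/ε₂ − 1 = 1/0.29 + 1/0.83 − 1 = 3.653.
T₁⁴ − T₂⁴ = 8.32×10^10 − 2.09×10^10 = 6.23×10^10 K⁴.
q = 5.67×10⁻⁸ × 6.23×10^10 / 3.653 = 967 W/m².

q ≈ 967 W/m²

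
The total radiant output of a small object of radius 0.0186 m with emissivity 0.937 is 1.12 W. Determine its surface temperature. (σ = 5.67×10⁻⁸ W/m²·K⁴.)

A = 4πr² = 4π × (0.0186)² = 4.35×10^-3 m².
From P = εσAT⁴, T = (P / εσA)^(1/4) = (1.12 / (0.937 × 5.67×10⁻⁸ × 4.35×10^-3))^(1/4).
T = (4.85×10^9)^(1/4) = 264 K.

T ≈ 264 K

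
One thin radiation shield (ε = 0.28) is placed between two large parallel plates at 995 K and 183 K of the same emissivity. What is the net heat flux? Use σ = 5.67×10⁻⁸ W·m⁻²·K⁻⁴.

q ≈ 4520 W/m²

Each of the 2 gaps contributes resistance (2/ε − 1) = 2/0.28 − 1 = 6.143; total = 12.29.
q = σ(T₁⁴ − T₂⁴) / 12.29 = 5.67×10⁻⁸ × 9.79×10^11 / 12.29 = 4520 W/m².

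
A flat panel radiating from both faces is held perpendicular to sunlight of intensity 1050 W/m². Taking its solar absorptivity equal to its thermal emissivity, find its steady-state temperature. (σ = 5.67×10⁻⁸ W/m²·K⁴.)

T ≈ 310 K

Absorbed flux αS = emitted flux 2εσT⁴ per unit area; with α = ε this gives T = (S/2σ)^(1/4).
T = (1050 / (2 × 5.67×10⁻⁸))^(1/4) = (9.26×10^9)^(1/4).
T = 310 K.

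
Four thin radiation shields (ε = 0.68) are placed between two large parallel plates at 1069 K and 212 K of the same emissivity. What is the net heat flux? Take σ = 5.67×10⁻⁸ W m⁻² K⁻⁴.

q ≈ 7620 W/m²

Each of the 5 gaps contributes resistance (2/ε − 1) = 2/0.68 − 1 = 1.941; total = 9.706.
q = σ(T₁⁴ − T₂⁴) / 9.706 = 5.67×10⁻⁸ × 1.30×10^12 / 9.706 = 7620 W/m².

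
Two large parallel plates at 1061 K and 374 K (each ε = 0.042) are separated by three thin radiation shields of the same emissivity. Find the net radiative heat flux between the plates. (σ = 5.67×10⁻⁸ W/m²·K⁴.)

Each of the 4 gaps contributes resistance (2/ε − 1) = 2/0.042 − 1 = 46.62; total = 186.5.
q = σ(T₁⁴ − T₂⁴) / 186.5 = 5.67×10⁻⁸ × 1.25×10^12 / 186.5 = 379 W/m².

q ≈ 379 W/m²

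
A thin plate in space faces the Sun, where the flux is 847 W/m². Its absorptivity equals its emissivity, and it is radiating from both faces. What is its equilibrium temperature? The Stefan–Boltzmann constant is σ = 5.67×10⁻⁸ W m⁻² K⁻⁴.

Absorbed flux αS = emitted flux 2εσT⁴ per unit area; with α = ε this gives T = (S/2σ)^(1/4).
T = (847 / (2 × 5.67×10⁻⁸))^(1/4) = (7.47×10^9)^(1/4).
T = 294 K.

T ≈ 294 K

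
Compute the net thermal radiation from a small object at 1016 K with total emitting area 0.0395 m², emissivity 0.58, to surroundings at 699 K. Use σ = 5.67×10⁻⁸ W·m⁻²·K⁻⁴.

Q ≈ 1070 W

Q = εσA(T⁴ − T_s⁴). T⁴ − T_s⁴ = (1016)⁴ − (699)⁴ = 1.07×10^12 − 2.39×10^11 = 8.27×10^11 K⁴.
Q = 0.58 × 5.67×10⁻⁸ × 0.0395 × 8.27×10^11 = 1070 W.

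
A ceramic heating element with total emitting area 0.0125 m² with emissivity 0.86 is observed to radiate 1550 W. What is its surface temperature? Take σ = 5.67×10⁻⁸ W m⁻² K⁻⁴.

From P = εσAT⁴, T = (P / εσA)^(1/4) = (1550 / (0.86 × 5.67×10⁻⁸ × 0.0125))^(1/4).
T = (2.54×10^12)^(1/4) = 1260 K.

T ≈ 1260 K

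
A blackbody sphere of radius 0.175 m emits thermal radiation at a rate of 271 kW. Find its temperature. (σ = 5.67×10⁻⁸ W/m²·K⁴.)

T ≈ 1880 K

A = 4πr² = 4π × (0.175)² = 0.385 m².
From P = σAT⁴, T = (P / σA)^(1/4) = (2.71×10^5 / (5.67×10⁻⁸ × 0.385))^(1/4).
T = (1.24×10^13)^(1/4) = 1880 K.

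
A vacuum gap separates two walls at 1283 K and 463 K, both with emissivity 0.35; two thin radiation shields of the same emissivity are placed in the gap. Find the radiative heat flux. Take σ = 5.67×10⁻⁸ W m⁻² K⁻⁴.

Each of the 3 gaps contributes resistance (2/ε − 1) = 2/0.35 − 1 = 4.714; total = 14.14.
q = σ(T₁⁴ − T₂⁴) / 14.14 = 5.67×10⁻⁸ × 2.66×10^12 / 14.14 = 10700 W/m².

q ≈ 10700 W/m²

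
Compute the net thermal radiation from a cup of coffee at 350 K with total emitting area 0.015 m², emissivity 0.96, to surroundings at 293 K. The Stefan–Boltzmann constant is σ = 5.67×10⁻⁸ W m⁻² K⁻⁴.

Q ≈ 6.23 W

Q = εσA(T⁴ − T_s⁴). T⁴ − T_s⁴ = (350)⁴ − (293)⁴ = 1.50×10^10 − 7.37×10^9 = 7.64×10^9 K⁴.
Q = 0.96 × 5.67×10⁻⁸ × 0.0150 × 7.64×10^9 = 6.23 W.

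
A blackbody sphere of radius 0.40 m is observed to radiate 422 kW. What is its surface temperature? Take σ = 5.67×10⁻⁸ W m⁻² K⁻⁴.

A = 4πr² = 4π × (0.40)² = 2.01 m².
From P = σAT⁴, T = (P / σA)^(1/4) = (4.22×10^5 / (5.67×10⁻⁸ × 2.01))^(1/4).
T = (3.70×10^12)^(1/4) = 1390 K.

T ≈ 1390 K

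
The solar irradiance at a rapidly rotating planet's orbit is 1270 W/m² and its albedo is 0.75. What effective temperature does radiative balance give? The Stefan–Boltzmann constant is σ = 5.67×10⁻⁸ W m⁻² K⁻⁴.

T ≈ 193 K

Power absorbed = (1−a)S·πR²; power emitted = 4πR²σT⁴. Equating and cancelling πR²:
T = ((1−a)S / 4σ)^(1/4) = (318 / (4 × 5.67×10⁻⁸))^(1/4) = (1.40×10^9)^(1/4).
T = 193 K.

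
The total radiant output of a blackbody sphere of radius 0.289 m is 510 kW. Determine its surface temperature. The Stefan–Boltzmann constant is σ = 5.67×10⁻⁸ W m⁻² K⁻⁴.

A = 4πr² = 4π × (0.289)² = 1.05 m².
From P = σAT⁴, T = (P / σA)^(1/4) = (5.10×10^5 / (5.67×10⁻⁸ × 1.05))^(1/4).
T = (8.57×10^12)^(1/4) = 1710 K.

T ≈ 1710 K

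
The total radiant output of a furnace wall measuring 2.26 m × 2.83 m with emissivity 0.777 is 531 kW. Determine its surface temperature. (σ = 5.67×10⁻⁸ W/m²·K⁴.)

A = 2.26 × 2.83 = 6.40 m².
From P = εσAT⁴, T = (P / εσA)^(1/4) = (5.31×10^5 / (0.777 × 5.67×10⁻⁸ × 6.40))^(1/4).
T = (1.88×10^12)^(1/4) = 1170 K.

T ≈ 1170 K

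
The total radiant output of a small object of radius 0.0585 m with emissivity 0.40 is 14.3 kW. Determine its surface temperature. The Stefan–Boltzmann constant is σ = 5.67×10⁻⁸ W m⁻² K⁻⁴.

A = 4πr² = 4π × (0.0585)² = 0.0430 m².
From P = εσAT⁴, T = (P / εσA)^(1/4) = (14300 / (0.40 × 5.67×10⁻⁸ × 0.0430))^(1/4).
T = (1.47×10^13)^(1/4) = 1960 K.

T ≈ 1960 K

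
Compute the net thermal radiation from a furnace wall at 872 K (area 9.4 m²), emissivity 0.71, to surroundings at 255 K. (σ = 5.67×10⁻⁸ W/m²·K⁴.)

Q ≈ 2.17×10^5 W

Q = εσA(T⁴ − T_s⁴). T⁴ − T_s⁴ = (872)⁴ − (255)⁴ = 5.78×10^11 − 4.23×10^9 = 5.74×10^11 K⁴.
Q = 0.71 × 5.67×10⁻⁸ × 9.40 × 5.74×10^11 = 2.17×10^5 W.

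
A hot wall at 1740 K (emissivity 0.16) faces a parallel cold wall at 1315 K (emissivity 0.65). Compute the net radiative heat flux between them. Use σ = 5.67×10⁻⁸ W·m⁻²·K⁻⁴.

q ≈ 51600 W/m²

For two large parallel gray plates, q = σ(T₁⁴ − T₂⁴) / (1/ε₁ + 1/ε₂ − 1).
1/ε₁ + 1/ε₂ − 1 = 1/0.16 + 1/0.65 − 1 = 6.788.
T₁⁴ − T₂⁴ = 9.17×10^12 − 2.99×10^12 = 6.18×10^12 K⁴.
q = 5.67×10⁻⁸ × 6.18×10^12 / 6.788 = 51600 W/m².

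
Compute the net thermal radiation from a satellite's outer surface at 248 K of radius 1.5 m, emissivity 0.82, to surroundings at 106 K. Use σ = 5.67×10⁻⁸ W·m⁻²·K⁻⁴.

A = 4πr² = 4π × (1.5)² = 28.3 m².
Q = εσA(T⁴ − T_s⁴). T⁴ − T_s⁴ = (248)⁴ − (106)⁴ = 3.78×10^9 − 1.26×10^8 = 3.66×10^9 K⁴.
Q = 0.82 × 5.67×10⁻⁸ × 28.3 × 3.66×10^9 = 4810 W.

Q ≈ 4810 W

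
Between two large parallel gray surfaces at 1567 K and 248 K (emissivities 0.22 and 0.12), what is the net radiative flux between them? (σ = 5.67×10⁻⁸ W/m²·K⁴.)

q ≈ 28800 W/m²

For two large parallel gray plates, q = σ(T₁⁴ − T₂⁴) / (1/ε₁ + 1/ε₂ − 1).
1/ε₁ + 1/ε₂ − 1 = 1/0.22 + 1/0.12 − 1 = 11.88.
T₁⁴ − T₂⁴ = 6.03×10^12 − 3.78×10^9 = 6.03×10^12 K⁴.
q = 5.67×10⁻⁸ × 6.03×10^12 / 11.88 = 28800 W/m².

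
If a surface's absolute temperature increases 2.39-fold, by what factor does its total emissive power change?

P ∝ T⁴, so the power scales as (2.39)⁴ = 32.6.

factor ≈ 32.6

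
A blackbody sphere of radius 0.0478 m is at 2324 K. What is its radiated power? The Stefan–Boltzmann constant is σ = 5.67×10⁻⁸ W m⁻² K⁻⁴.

P ≈ 47500 W

A = 4πr² = 4π × (0.0478)² = 0.0287 m².
P = σAT⁴ = 5.67×10⁻⁸ × 0.0287 × (2324)⁴ = 5.67×10⁻⁸ × 0.0287 × 2.92×10^13.
P = 47500 W.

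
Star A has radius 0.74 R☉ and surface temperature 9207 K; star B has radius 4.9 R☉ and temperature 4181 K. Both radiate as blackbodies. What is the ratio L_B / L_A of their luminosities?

L = 4πR²σT⁴ ∝ R²T⁴, so L_B/L_A = (4.9/0.74)² × (4181/9207)⁴ = 43.8 × 0.0425 = 1.86.

L_B/L_A ≈ 1.86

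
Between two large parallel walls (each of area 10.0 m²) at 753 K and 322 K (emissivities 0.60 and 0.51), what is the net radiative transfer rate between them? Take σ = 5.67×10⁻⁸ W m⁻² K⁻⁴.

For two large parallel gray plates, q = σ(T₁⁴ − T₂⁴) / (1/ε₁ + 1/ε₂ − 1).
1/ε₁ + 1/ε₂ − 1 = 1/0.60 + 1/0.51 − 1 = 2.627.
T₁⁴ − T₂⁴ = 3.21×10^11 − 1.08×10^10 = 3.11×10^11 K⁴.
q = 5.67×10⁻⁸ × 3.11×10^11 / 2.627 = 6710 W/m².
Q = q·A = 6710 × 10.0 = 67100 W.

Q ≈ 67100 W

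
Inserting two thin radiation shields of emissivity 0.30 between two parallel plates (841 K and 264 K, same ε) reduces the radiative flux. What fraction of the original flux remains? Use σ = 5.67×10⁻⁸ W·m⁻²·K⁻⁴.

ratio ≈ 0.333

With N identical shields there are N+1 = 3 gaps in series, each with the same radiative resistance, so the flux falls to 1/(N+1) of its unshielded value.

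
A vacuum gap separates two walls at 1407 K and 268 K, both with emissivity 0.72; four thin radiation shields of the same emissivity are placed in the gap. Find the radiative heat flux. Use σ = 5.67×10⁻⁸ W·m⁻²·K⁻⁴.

Each of the 5 gaps contributes resistance (2/ε − 1) = 2/0.72 − 1 = 1.778; total = 8.889.
q = σ(T₁⁴ − T₂⁴) / 8.889 = 5.67×10⁻⁸ × 3.91×10^12 / 8.889 = 25000 W/m².

q ≈ 25000 W/m²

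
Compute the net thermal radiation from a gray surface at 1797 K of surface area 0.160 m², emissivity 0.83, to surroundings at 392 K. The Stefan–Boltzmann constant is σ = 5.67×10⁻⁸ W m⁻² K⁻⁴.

Q ≈ 78300 W

Q = εσA(T⁴ − T_s⁴). T⁴ − T_s⁴ = (1797)⁴ − (392)⁴ = 1.04×10^13 − 2.36×10^10 = 1.04×10^13 K⁴.
Q = 0.83 × 5.67×10⁻⁸ × 0.160 × 1.04×10^13 = 78300 W.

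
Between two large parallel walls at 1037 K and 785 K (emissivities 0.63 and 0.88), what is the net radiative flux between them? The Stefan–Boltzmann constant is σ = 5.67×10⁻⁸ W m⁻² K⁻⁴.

q ≈ 25500 W/m²

For two large parallel gray plates, q = σ(T₁⁴ − T₂⁴) / (1/ε₁ + 1/ε₂ − 1).
1/ε₁ + 1/ε₂ − 1 = 1/0.63 + 1/0.88 − 1 = 1.724.
T₁⁴ − T₂⁴ = 1.16×10^12 − 3.80×10^11 = 7.77×10^11 K⁴.
q = 5.67×10⁻⁸ × 7.77×10^11 / 1.724 = 25500 W/m².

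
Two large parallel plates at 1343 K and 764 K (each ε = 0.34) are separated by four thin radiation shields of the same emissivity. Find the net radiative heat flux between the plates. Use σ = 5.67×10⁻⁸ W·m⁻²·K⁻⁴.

q ≈ 6760 W/m²

Each of the 5 gaps contributes resistance (2/ε − 1) = 2/0.34 − 1 = 4.882; total = 24.41.
q = σ(T₁⁴ − T₂⁴) / 24.41 = 5.67×10⁻⁸ × 2.91×10^12 / 24.41 = 6760 W/m².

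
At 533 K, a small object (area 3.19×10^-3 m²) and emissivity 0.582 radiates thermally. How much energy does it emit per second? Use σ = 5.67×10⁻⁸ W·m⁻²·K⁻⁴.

P ≈ 8.50 W

Stefan–Boltzmann: P = εσAT⁴ = 0.582 × 5.67×10⁻⁸ × 3.19×10^-3 × (533)⁴ = 0.582 × 5.67×10⁻⁸ × 3.19×10^-3 × 8.07×10^10.
P = 8.50 W.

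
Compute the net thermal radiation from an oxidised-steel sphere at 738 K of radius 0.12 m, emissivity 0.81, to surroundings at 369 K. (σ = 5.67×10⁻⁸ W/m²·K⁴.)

Q ≈ 2310 W

A = 4πr² = 4π × (0.12)² = 0.181 m².
Q = εσA(T⁴ − T_s⁴). T⁴ − T_s⁴ = (738)⁴ − (369)⁴ = 2.97×10^11 − 1.85×10^10 = 2.78×10^11 K⁴.
Q = 0.81 × 5.67×10⁻⁸ × 0.181 × 2.78×10^11 = 2310 W.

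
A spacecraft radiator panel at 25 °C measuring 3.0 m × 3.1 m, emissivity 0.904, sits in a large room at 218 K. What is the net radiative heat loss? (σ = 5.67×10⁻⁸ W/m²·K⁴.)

Q ≈ 2680 W

A = 3.0 × 3.1 = 9.30 m².
Convert: 25 °C = 298 K.
Q = εσA(T⁴ − T_s⁴). T⁴ − T_s⁴ = (298)⁴ − (218)⁴ = 7.89×10^9 − 2.26×10^9 = 5.63×10^9 K⁴.
Q = 0.904 × 5.67×10⁻⁸ × 9.30 × 5.63×10^9 = 2680 W.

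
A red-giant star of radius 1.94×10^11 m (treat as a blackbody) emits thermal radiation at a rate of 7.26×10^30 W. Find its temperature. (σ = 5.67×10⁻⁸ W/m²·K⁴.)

T ≈ 4060 K

A = 4πr² = 4π × (1.94×10^11)² = 4.73×10^23 m².
From P = σAT⁴, T = (P / σA)^(1/4) = (7.26×10^30 / (5.67×10⁻⁸ × 4.73×10^23))^(1/4).
T = (2.71×10^14)^(1/4) = 4060 K.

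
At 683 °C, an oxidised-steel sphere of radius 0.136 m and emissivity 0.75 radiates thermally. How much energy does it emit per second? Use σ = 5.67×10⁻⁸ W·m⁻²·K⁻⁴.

A = 4πr² = 4π × (0.136)² = 0.232 m².
683 °C = 956 K.
P = εσAT⁴ = 0.75 × 5.67×10⁻⁸ × 0.232 × (956)⁴ = 0.75 × 5.67×10⁻⁸ × 0.232 × 8.35×10^11.
P = 8260 W.

P ≈ 8260 W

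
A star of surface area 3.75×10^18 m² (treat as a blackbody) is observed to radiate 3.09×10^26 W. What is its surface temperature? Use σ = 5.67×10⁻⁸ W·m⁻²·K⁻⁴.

From P = σAT⁴, T = (P / σA)^(1/4) = (3.09×10^26 / (5.67×10⁻⁸ × 3.75×10^18))^(1/4).
T = (1.45×10^15)^(1/4) = 6170 K.

T ≈ 6170 K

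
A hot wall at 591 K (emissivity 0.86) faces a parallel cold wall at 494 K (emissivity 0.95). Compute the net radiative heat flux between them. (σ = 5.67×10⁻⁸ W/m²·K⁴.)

q ≈ 2910 W/m²

For two large parallel gray plates, q = σ(T₁⁴ − T₂⁴) / (1/ε₁ + 1/ε₂ − 1).
1/ε₁ + 1/ε₂ − 1 = 1/0.86 + 1/0.95 − 1 = 1.215.
T₁⁴ − T₂⁴ = 1.22×10^11 − 5.96×10^10 = 6.24×10^10 K⁴.
q = 5.67×10⁻⁸ × 6.24×10^10 / 1.215 = 2910 W/m².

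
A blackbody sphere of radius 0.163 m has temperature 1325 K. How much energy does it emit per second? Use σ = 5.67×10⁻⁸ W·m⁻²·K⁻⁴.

A = 4πr² = 4π × (0.163)² = 0.334 m².
P = σAT⁴ = 5.67×10⁻⁸ × 0.334 × (1325)⁴ = 5.67×10⁻⁸ × 0.334 × 3.08×10^12.
P = 58300 W.

P ≈ 58300 W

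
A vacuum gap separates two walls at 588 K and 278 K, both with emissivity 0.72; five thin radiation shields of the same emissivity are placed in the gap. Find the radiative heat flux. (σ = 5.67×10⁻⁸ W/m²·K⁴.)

q ≈ 604 W/m²

Each of the 6 gaps contributes resistance (2/ε − 1) = 2/0.72 − 1 = 1.778; total = 10.67.
q = σ(T₁⁴ − T₂⁴) / 10.67 = 5.67×10⁻⁸ × 1.14×10^11 / 10.67 = 604 W/m².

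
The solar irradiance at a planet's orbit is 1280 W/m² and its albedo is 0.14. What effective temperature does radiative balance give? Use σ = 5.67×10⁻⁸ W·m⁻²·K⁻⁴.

T ≈ 264 K

Power absorbed = (1−a)S·πR²; power emitted = 4πR²σT⁴. Equating and cancelling πR²:
T = ((1−a)S / 4σ)^(1/4) = (1100 / (4 × 5.67×10⁻⁸))^(1/4) = (4.85×10^9)^(1/4).
T = 264 K.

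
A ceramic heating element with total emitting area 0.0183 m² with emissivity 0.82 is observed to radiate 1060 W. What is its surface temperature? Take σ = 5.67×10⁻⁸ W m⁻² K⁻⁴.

From P = εσAT⁴, T = (P / εσA)^(1/4) = (1060 / (0.82 × 5.67×10⁻⁸ × 0.0183))^(1/4).
T = (1.25×10^12)^(1/4) = 1060 K.

T ≈ 1060 K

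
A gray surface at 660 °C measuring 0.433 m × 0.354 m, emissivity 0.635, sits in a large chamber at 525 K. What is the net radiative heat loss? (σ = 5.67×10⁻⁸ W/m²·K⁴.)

A = 0.433 × 0.354 = 0.153 m².
Convert: 660 °C = 933 K.
Q = εσA(T⁴ − T_s⁴). T⁴ − T_s⁴ = (933)⁴ − (525)⁴ = 7.58×10^11 − 7.60×10^10 = 6.82×10^11 K⁴.
Q = 0.635 × 5.67×10⁻⁸ × 0.153 × 6.82×10^11 = 3760 W.

Q ≈ 3760 W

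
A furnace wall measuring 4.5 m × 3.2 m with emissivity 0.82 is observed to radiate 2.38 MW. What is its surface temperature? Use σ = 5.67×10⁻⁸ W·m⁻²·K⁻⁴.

T ≈ 1370 K

A = 4.5 × 3.2 = 14.4 m².
From P = εσAT⁴, T = (P / εσA)^(1/4) = (2.38×10^6 / (0.82 × 5.67×10⁻⁸ × 14.4))^(1/4).
T = (3.55×10^12)^(1/4) = 1370 K.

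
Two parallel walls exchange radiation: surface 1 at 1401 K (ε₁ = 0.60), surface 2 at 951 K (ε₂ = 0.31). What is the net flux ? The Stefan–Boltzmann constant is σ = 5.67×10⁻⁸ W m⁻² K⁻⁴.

q ≈ 44200 W/m²

For two large parallel gray plates, q = σ(T₁⁴ − T₂⁴) / (1/ε₁ + 1/ε₂ − 1).
1/ε₁ + 1/ε₂ − 1 = 1/0.60 + 1/0.31 − 1 = 3.892.
T₁⁴ − T₂⁴ = 3.85×10^12 − 8.18×10^11 = 3.03×10^12 K⁴.
q = 5.67×10⁻⁸ × 3.03×10^12 / 3.892 = 44200 W/m².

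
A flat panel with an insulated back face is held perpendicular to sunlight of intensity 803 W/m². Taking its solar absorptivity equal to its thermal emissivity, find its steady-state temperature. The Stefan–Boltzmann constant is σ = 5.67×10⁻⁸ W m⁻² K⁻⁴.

Absorbed flux αS = emitted flux εσT⁴ (one radiating face); with α = ε, T = (S/σ)^(1/4).
T = (803 / 5.67×10⁻⁸)^(1/4) = (1.42×10^10)^(1/4).
T = 345 K.

T ≈ 345 K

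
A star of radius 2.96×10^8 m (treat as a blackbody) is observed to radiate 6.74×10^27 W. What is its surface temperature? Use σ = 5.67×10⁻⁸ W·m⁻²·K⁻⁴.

A = 4πr² = 4π × (2.96×10^8)² = 1.10×10^18 m².
From P = σAT⁴, T = (P / σA)^(1/4) = (6.74×10^27 / (5.67×10⁻⁸ × 1.10×10^18))^(1/4).
T = (1.08×10^17)^(1/4) = 18100 K.

T ≈ 18100 K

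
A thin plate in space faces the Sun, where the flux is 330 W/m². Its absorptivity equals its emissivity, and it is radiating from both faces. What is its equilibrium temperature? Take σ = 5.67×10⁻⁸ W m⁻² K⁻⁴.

Absorbed flux αS = emitted flux 2εσT⁴ per unit area; with α = ε this gives T = (S/2σ)^(1/4).
T = (330 / (2 × 5.67×10⁻⁸))^(1/4) = (2.91×10^9)^(1/4).
T = 232 K.

T ≈ 232 K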